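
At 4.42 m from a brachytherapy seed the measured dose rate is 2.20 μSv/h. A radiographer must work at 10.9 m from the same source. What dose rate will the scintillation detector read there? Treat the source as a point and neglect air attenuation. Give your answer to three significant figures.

0.362 μSv/h

Applying the 1/r² law, scaling from 4.42 m to 10.9 m:
2.20 × (4.42/10.9)² = 2.20 × 0.1644 = 0.3617 μSv/h.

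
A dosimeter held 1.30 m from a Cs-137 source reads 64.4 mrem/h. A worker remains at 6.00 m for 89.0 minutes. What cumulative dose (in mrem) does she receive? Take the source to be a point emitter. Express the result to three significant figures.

4.48 mrem

Intensity scales as (d₁/d₂)², so rate at 6.00 m:
(1.30/6.00)² = 0.04694, so 64.4 × 0.04694 = 3.023 mrem/h.
Dose = rate × time = 3.023 mrem/h × 1.483 h = 4.483 mrem.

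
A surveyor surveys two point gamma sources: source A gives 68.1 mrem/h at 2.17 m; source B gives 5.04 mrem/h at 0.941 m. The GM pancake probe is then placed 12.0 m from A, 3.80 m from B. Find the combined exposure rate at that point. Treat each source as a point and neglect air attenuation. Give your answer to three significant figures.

Each source contributes Iᵢ·(dᵢ/rᵢ)²; contributions add.
A: 68.1 × (2.17/12.0)² = 2.227 mrem/h
B: 5.04 × (0.941/3.80)² = 0.3091 mrem/h
Total = 2.227 + 0.3091 = 2.536 mrem/h.

2.54 mrem/h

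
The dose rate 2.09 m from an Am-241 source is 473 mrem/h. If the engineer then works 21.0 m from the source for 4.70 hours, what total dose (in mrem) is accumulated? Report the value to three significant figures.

Using I₁d₁² = I₂d₂², rate at 21.0 m:
473 × (2.09/21.0)² = 473 × 0.009905 = 4.685 mrem/h.
Dose = rate × time = 4.685 mrem/h × 4.700 h = 22.02 mrem.

22.0 mrem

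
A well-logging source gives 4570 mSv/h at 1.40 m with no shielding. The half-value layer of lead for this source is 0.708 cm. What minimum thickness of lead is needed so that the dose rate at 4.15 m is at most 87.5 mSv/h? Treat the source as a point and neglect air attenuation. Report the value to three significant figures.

At 4.15 m, distance alone gives (1.40/4.15)² = 0.1138, so 4570 × 0.1138 = 520.1 mSv/h.
Further attenuation needed: 520.1/87.5 = 5.944.
n = log₂(5.944) = 2.571 half-value layers.
Thickness = 2.571 × 0.708 cm = 1.820 cm.

1.82 cm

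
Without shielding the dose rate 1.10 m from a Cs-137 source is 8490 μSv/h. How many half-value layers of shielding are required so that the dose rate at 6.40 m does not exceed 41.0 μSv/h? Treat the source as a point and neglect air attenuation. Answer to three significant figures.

At 6.40 m, distance alone gives 8490 × (1.10/6.40)² = 8490 × 0.02954 = 250.8 μSv/h.
Further attenuation needed: 250.8/41.0 = 6.117.
n = log₂(6.117) = 2.613 half-value layers.

2.61 half-value layers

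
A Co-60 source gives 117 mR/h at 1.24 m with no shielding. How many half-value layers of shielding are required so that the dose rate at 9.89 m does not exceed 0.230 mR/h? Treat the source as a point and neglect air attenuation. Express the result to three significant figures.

At 9.89 m, distance alone gives 117 × (1.24/9.89)² = 117 × 0.01572 = 1.839 mR/h.
Further attenuation needed: 1.839/0.230 = 7.996.
n = log₂(7.996) = 2.999 half-value layers.

3.00 half-value layers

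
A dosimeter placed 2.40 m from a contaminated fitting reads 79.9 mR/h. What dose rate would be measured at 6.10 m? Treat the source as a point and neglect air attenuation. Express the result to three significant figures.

12.4 mR/h

Applying the 1/r² law, scaling from 2.40 m to 6.10 m:
(2.40/6.10)² = 0.1548, so 79.9 × 0.1548 = 12.37 mR/h.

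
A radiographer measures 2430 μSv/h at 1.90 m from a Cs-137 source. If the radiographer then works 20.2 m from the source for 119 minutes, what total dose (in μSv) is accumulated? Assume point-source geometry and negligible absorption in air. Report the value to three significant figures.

42.6 μSv

Intensity scales as (d₁/d₂)², so rate at 20.2 m:
(1.90/20.2)² = 0.008847, so 2430 × 0.008847 = 21.50 μSv/h.
Dose = rate × time = 21.50 μSv/h × 1.983 h = 42.63 μSv.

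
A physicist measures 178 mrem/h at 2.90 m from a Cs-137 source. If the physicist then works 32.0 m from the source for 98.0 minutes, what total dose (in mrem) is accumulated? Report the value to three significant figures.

2.39 mrem

Intensity scales as (d₁/d₂)², so rate at 32.0 m:
178 × (2.90/32.0)² = 178 × 0.008213 = 1.462 mrem/h.
Dose = rate × time = 1.462 mrem/h × 1.633 h = 2.387 mrem.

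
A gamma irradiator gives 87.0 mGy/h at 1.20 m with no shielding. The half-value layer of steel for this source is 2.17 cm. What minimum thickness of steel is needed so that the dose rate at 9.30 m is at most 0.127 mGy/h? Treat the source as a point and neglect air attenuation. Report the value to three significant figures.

At 9.30 m, distance alone gives (1.20/9.30)² = 0.01665, so 87.0 × 0.01665 = 1.449 mGy/h.
Further attenuation needed: 1.449/0.127 = 11.41.
n = log₂(11.41) = 3.512 half-value layers.
Thickness = 3.512 × 2.17 cm = 7.621 cm.

7.62 cm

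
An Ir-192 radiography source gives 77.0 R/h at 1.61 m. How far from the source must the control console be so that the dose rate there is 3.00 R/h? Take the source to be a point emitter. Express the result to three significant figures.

8.16 m

Using I₁d₁² = I₂d₂², d₂ = d₁·√(I₁/I₂).
I₁/I₂ = 77.0/3.00 = 25.67, so d₂ = 1.61 × √25.67 = 8.157 m.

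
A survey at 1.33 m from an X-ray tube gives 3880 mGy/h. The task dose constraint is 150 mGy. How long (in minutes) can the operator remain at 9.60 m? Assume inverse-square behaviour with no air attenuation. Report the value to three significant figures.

121 min

Intensity scales as (d₁/d₂)², so rate at 9.60 m:
3880 × (1.33/9.60)² = 3880 × 0.01919 = 74.46 mGy/h.
Stay time = 150 mGy ÷ 74.46 mGy/h = 2.015 h = 120.9 min.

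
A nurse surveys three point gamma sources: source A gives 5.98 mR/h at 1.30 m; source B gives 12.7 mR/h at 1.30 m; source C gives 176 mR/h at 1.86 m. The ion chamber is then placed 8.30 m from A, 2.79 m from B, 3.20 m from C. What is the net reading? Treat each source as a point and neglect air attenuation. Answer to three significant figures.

62.4 mR/h

By superposition, sum each source's inverse-square contribution:
A: 5.98 × (1.30/8.30)² = 0.1467 mR/h
B: 12.7 × (1.30/2.79)² = 2.757 mR/h
C: 176 × (1.86/3.20)² = 59.46 mR/h
Total = 0.1467 + 2.757 + 59.46 = 62.36 mR/h.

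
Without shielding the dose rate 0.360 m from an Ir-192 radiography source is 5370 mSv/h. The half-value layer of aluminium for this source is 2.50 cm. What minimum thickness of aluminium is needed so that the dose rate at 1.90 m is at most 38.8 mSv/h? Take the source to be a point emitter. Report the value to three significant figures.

At 1.90 m, distance alone gives (0.360/1.90)² = 0.03590, so 5370 × 0.03590 = 192.8 mSv/h.
Further attenuation needed: 192.8/38.8 = 4.969.
n = log₂(4.969) = 2.313 half-value layers.
Thickness = 2.313 × 2.50 cm = 5.783 cm.

5.78 cm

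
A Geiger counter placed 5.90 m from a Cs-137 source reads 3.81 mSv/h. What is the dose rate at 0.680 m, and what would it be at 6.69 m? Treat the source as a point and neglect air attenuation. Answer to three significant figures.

Since intensity falls as 1/r²,
At 0.680 m: 3.81 × (5.90/0.680)² = 3.81 × 75.28 = 286.8 mSv/h
At 6.69 m: (0.680/6.69)² = 0.01033, so 286.8 × 0.01033 = 2.963 mSv/h.

287 mSv/h; 2.96 mSv/h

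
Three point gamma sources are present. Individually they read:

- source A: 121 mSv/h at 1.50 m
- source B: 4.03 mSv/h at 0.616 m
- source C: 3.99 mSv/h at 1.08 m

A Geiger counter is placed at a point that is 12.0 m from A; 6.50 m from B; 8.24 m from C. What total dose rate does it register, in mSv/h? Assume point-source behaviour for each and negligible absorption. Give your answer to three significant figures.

By superposition, sum each source's inverse-square contribution:
A: 121 × (1.50/12.0)² = 1.891 mSv/h
B: 4.03 × (0.616/6.50)² = 0.03619 mSv/h
C: 3.99 × (1.08/8.24)² = 0.06854 mSv/h
Total = 1.891 + 0.03619 + 0.06854 = 1.996 mSv/h.

2.00 mSv/h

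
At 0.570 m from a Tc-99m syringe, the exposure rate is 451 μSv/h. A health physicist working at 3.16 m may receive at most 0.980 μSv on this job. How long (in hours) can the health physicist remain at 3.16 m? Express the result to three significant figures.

Intensity scales as (d₁/d₂)², so rate at 3.16 m:
(0.570/3.16)² = 0.03254, so 451 × 0.03254 = 14.68 μSv/h.
Stay time = 0.980 μSv ÷ 14.68 μSv/h = 0.06676 h.

0.0668 h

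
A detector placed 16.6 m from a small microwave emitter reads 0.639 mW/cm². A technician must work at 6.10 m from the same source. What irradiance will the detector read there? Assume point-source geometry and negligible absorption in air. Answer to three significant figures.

4.73 mW/cm²

Intensity scales as (d₁/d₂)², so scaling from 16.6 m to 6.10 m:
(16.6/6.10)² = 7.406, so 0.639 × 7.406 = 4.732 mW/cm².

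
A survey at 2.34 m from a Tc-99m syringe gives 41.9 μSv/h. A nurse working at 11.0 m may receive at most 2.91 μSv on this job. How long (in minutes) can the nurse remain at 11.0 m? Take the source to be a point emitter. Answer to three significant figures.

92.1 min

Since intensity falls as 1/r², rate at 11.0 m:
(2.34/11.0)² = 0.04525, so 41.9 × 0.04525 = 1.896 μSv/h.
Stay time = 2.91 μSv ÷ 1.896 μSv/h = 1.535 h = 92.10 min.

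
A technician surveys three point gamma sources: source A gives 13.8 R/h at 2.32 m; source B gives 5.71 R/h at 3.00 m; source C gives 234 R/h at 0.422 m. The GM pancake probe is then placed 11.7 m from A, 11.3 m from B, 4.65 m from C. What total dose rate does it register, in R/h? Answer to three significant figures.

2.87 R/h

Each source contributes Iᵢ·(dᵢ/rᵢ)²; contributions add.
A: 13.8 × (2.32/11.7)² = 0.5426 R/h
B: 5.71 × (3.00/11.3)² = 0.4025 R/h
C: 234 × (0.422/4.65)² = 1.927 R/h
Total = 0.5426 + 0.4025 + 1.927 = 2.872 R/h.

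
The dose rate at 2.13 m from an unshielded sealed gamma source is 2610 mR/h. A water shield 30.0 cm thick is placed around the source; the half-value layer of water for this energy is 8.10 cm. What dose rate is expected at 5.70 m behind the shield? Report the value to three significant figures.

Distance alone: (2.13/5.70)² = 0.1396, so 2610 × 0.1396 = 364.4 mR/h.
Shield: 30.0/8.10 = 3.704 half-value layers → attenuation 2^(−3.704) = 0.07673.
Combined: 364.4 × 0.07673 = 27.96 mR/h.

28.0 mR/h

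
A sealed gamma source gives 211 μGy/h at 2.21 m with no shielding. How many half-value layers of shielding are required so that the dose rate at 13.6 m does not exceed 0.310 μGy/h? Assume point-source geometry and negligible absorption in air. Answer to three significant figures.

At 13.6 m, distance alone gives (2.21/13.6)² = 0.02641, so 211 × 0.02641 = 5.573 μGy/h.
Further attenuation needed: 5.573/0.310 = 17.98.
n = log₂(17.98) = 4.168 half-value layers.

4.17 half-value layers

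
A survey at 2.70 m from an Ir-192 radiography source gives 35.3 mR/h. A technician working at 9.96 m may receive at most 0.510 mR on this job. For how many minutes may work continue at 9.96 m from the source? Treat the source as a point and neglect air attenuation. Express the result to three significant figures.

11.8 min

Intensity scales as (d₁/d₂)², so rate at 9.96 m:
35.3 × (2.70/9.96)² = 35.3 × 0.07349 = 2.594 mR/h.
Stay time = 0.510 mR ÷ 2.594 mR/h = 0.1966 h = 11.80 min.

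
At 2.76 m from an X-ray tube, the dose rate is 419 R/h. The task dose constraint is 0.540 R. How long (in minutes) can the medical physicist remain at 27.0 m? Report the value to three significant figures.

7.40 min

By the inverse-square law, rate at 27.0 m:
(2.76/27.0)² = 0.01045, so 419 × 0.01045 = 4.379 R/h.
Stay time = 0.540 R ÷ 4.379 R/h = 0.1233 h = 7.398 min.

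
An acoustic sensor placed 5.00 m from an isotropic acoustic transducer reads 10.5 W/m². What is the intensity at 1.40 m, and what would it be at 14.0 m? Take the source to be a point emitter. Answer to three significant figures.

134 W/m²; 1.34 W/m²

Since intensity falls as 1/r²,
At 1.40 m: (5.00/1.40)² = 12.76, so 10.5 × 12.76 = 134.0 W/m²
At 14.0 m: (1.40/14.0)² = 0.01000, so 134.0 × 0.01000 = 1.340 W/m².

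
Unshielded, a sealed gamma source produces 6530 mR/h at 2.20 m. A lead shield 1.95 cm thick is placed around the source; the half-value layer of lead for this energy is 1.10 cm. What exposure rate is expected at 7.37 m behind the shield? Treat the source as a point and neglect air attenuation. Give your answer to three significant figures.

Distance alone: (2.20/7.37)² = 0.08911, so 6530 × 0.08911 = 581.9 mR/h.
Shield: 1.95/1.10 = 1.773 half-value layers → attenuation 2^(−1.773) = 0.2926.
Combined: 581.9 × 0.2926 = 170.3 mR/h.

170 mR/h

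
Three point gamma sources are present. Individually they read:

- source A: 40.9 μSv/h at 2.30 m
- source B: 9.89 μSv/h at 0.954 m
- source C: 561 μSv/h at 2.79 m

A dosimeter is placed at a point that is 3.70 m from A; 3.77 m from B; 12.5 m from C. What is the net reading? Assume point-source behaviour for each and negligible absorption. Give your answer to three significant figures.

By superposition, sum each source's inverse-square contribution:
A: 40.9 × (2.30/3.70)² = 15.80 μSv/h
B: 9.89 × (0.954/3.77)² = 0.6333 μSv/h
C: 561 × (2.79/12.5)² = 27.95 μSv/h
Total = 15.80 + 0.6333 + 27.95 = 44.38 μSv/h.

44.4 μSv/h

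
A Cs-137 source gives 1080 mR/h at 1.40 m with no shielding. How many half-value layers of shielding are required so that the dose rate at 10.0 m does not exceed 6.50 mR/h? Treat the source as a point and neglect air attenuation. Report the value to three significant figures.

1.70 half-value layers

At 10.0 m, distance alone gives 1080 × (1.40/10.0)² = 1080 × 0.01960 = 21.17 mR/h.
Further attenuation needed: 21.17/6.50 = 3.257.
n = log₂(3.257) = 1.704 half-value layers.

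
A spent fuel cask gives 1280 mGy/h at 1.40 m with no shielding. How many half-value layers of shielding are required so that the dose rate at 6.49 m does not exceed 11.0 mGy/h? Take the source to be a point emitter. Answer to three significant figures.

2.44 half-value layers

At 6.49 m, distance alone gives (1.40/6.49)² = 0.04653, so 1280 × 0.04653 = 59.56 mGy/h.
Further attenuation needed: 59.56/11.0 = 5.415.
n = log₂(5.415) = 2.437 half-value layers.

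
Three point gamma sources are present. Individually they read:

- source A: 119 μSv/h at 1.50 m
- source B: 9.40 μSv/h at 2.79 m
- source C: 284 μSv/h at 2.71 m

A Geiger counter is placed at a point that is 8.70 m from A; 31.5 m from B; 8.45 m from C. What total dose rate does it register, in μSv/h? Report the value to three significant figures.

By superposition, sum each source's inverse-square contribution:
A: 119 × (1.50/8.70)² = 3.537 μSv/h
B: 9.40 × (2.79/31.5)² = 0.07374 μSv/h
C: 284 × (2.71/8.45)² = 29.21 μSv/h
Total = 3.537 + 0.07374 + 29.21 = 32.82 μSv/h.

32.8 μSv/h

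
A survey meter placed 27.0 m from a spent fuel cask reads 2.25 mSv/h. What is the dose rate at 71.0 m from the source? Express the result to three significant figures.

0.325 mSv/h

By the inverse-square law, scaling from 27.0 m to 71.0 m:
(27.0/71.0)² = 0.1446, so 2.25 × 0.1446 = 0.3254 mSv/h.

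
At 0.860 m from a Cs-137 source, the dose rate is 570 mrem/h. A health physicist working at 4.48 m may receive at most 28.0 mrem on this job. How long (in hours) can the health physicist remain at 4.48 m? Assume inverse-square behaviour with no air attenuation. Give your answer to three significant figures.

1.33 h

Using I₁d₁² = I₂d₂², rate at 4.48 m:
(0.860/4.48)² = 0.03685, so 570 × 0.03685 = 21.00 mrem/h.
Stay time = 28.0 mrem ÷ 21.00 mrem/h = 1.333 h.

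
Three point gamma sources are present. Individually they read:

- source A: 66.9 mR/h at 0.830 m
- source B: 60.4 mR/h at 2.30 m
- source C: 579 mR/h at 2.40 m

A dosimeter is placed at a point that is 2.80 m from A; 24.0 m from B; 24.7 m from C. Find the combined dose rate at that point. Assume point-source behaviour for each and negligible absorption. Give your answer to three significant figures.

11.9 mR/h

Each source contributes Iᵢ·(dᵢ/rᵢ)²; contributions add.
A: 66.9 × (0.830/2.80)² = 5.878 mR/h
B: 60.4 × (2.30/24.0)² = 0.5547 mR/h
C: 579 × (2.40/24.7)² = 5.466 mR/h
Total = 5.878 + 0.5547 + 5.466 = 11.90 mR/h.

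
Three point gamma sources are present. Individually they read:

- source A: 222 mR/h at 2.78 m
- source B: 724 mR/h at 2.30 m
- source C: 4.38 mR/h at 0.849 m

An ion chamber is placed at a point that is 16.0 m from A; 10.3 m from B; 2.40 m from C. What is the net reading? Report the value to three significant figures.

43.4 mR/h

Each source contributes Iᵢ·(dᵢ/rᵢ)²; contributions add.
A: 222 × (2.78/16.0)² = 6.702 mR/h
B: 724 × (2.30/10.3)² = 36.10 mR/h
C: 4.38 × (0.849/2.40)² = 0.5481 mR/h
Total = 6.702 + 36.10 + 0.5481 = 43.35 mR/h.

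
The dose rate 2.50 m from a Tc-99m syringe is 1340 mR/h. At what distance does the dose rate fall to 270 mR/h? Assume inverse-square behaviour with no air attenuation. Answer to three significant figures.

5.57 m

Using I₁d₁² = I₂d₂², d₂ = d₁·√(I₁/I₂).
I₁/I₂ = 1340/270 = 4.963, so d₂ = 2.50 × √4.963 = 5.569 m.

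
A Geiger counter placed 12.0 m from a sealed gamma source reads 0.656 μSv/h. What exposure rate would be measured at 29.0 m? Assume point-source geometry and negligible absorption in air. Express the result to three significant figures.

0.112 μSv/h

Intensity scales as (d₁/d₂)², so scaling from 12.0 m to 29.0 m:
0.656 × (12.0/29.0)² = 0.656 × 0.1712 = 0.1123 μSv/h.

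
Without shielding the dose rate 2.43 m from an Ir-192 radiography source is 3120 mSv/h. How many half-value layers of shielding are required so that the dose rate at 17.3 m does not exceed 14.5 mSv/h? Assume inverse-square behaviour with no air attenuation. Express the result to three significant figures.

At 17.3 m, distance alone gives 3120 × (2.43/17.3)² = 3120 × 0.01973 = 61.56 mSv/h.
Further attenuation needed: 61.56/14.5 = 4.246.
n = log₂(4.246) = 2.086 half-value layers.

2.09 half-value layers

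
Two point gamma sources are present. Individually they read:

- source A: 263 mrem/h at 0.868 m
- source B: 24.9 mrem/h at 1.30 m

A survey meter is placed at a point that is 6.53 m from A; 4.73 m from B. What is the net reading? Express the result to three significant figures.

6.53 mrem/h

Each source contributes Iᵢ·(dᵢ/rᵢ)²; contributions add.
A: 263 × (0.868/6.53)² = 4.647 mrem/h
B: 24.9 × (1.30/4.73)² = 1.881 mrem/h
Total = 4.647 + 1.881 = 6.528 mrem/h.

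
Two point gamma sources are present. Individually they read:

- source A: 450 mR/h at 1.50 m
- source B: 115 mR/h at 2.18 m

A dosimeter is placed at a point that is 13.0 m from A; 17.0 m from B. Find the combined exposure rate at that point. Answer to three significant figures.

7.88 mR/h

By superposition, sum each source's inverse-square contribution:
A: 450 × (1.50/13.0)² = 5.991 mR/h
B: 115 × (2.18/17.0)² = 1.891 mR/h
Total = 5.991 + 1.891 = 7.882 mR/h.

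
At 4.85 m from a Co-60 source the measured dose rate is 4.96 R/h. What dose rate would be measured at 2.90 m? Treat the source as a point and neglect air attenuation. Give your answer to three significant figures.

13.9 R/h

Intensity scales as (d₁/d₂)², so scaling from 4.85 m to 2.90 m:
(4.85/2.90)² = 2.797, so 4.96 × 2.797 = 13.87 R/h.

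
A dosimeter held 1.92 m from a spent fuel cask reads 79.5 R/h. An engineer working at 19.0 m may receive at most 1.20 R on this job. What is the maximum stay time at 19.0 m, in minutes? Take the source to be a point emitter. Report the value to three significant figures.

Intensity scales as (d₁/d₂)², so rate at 19.0 m:
(1.92/19.0)² = 0.01021, so 79.5 × 0.01021 = 0.8117 R/h.
Stay time = 1.20 R ÷ 0.8117 R/h = 1.478 h = 88.68 min.

88.7 min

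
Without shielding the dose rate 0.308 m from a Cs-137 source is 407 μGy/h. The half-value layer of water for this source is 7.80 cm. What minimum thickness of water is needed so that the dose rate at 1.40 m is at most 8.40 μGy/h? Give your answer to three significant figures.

9.59 cm

At 1.40 m, distance alone gives 407 × (0.308/1.40)² = 407 × 0.04840 = 19.70 μGy/h.
Further attenuation needed: 19.70/8.40 = 2.345.
n = log₂(2.345) = 1.230 half-value layers.
Thickness = 1.230 × 7.80 cm = 9.594 cm.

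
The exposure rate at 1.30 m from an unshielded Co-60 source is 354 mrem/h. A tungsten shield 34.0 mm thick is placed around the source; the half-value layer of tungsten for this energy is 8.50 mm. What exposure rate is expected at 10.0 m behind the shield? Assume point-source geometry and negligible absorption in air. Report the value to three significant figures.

0.374 mrem/h

Distance alone: (1.30/10.0)² = 0.01690, so 354 × 0.01690 = 5.983 mrem/h.
Shield: 34.0/8.50 = 4.000 half-value layers → attenuation 2^(−4.000) = 0.06250.
Combined: 5.983 × 0.06250 = 0.3739 mrem/h.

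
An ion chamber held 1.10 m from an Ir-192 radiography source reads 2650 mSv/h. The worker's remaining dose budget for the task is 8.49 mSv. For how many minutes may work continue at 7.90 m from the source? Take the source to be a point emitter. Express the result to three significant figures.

Intensity scales as (d₁/d₂)², so rate at 7.90 m:
(1.10/7.90)² = 0.01939, so 2650 × 0.01939 = 51.38 mSv/h.
Stay time = 8.49 mSv ÷ 51.38 mSv/h = 0.1652 h = 9.912 min.

9.91 min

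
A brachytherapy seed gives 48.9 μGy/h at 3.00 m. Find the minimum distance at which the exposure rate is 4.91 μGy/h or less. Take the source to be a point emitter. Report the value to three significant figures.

Applying the 1/r² law, d₂ = d₁·√(I₁/I₂).
I₁/I₂ = 48.9/4.91 = 9.959, so d₂ = 3.00 × √9.959 = 9.467 m.

9.47 m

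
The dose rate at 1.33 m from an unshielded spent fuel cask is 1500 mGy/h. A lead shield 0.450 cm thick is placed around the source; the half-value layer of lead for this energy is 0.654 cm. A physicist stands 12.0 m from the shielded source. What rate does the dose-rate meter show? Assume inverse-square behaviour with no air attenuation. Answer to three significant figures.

Distance alone: 1500 × (1.33/12.0)² = 1500 × 0.01228 = 18.42 mGy/h.
Shield: 0.450/0.654 = 0.6881 half-value layers → attenuation 2^(−0.6881) = 0.6207.
Combined: 18.42 × 0.6207 = 11.43 mGy/h.

11.4 mGy/h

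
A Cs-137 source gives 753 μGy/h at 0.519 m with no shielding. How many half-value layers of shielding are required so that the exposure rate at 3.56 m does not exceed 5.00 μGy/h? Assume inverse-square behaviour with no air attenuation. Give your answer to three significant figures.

1.68 half-value layers

At 3.56 m, distance alone gives (0.519/3.56)² = 0.02125, so 753 × 0.02125 = 16.00 μGy/h.
Further attenuation needed: 16.00/5.00 = 3.200.
n = log₂(3.200) = 1.678 half-value layers.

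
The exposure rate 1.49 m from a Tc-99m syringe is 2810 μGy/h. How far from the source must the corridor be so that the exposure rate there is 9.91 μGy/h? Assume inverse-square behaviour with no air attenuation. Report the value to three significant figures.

Since intensity falls as 1/r², d₂ = d₁·√(I₁/I₂).
I₁/I₂ = 2810/9.91 = 283.6, so d₂ = 1.49 × √283.6 = 25.09 m.

25.1 m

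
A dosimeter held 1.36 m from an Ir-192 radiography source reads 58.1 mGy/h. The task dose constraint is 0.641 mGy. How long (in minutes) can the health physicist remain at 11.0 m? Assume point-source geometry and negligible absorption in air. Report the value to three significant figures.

By the inverse-square law, rate at 11.0 m:
(1.36/11.0)² = 0.01529, so 58.1 × 0.01529 = 0.8883 mGy/h.
Stay time = 0.641 mGy ÷ 0.8883 mGy/h = 0.7216 h = 43.30 min.

43.3 min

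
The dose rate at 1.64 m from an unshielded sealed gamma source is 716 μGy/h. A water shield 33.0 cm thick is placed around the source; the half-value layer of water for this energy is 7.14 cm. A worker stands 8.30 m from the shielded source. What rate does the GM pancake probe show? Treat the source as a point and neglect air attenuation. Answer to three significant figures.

1.14 μGy/h

Distance alone: (1.64/8.30)² = 0.03904, so 716 × 0.03904 = 27.95 μGy/h.
Shield: 33.0/7.14 = 4.622 half-value layers → attenuation 2^(−4.622) = 0.04061.
Combined: 27.95 × 0.04061 = 1.135 μGy/h.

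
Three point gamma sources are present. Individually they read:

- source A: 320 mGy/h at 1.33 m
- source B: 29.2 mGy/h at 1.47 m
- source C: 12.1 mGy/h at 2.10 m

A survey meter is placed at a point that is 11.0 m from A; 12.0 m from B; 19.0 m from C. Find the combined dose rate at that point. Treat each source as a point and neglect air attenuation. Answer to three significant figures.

5.26 mGy/h

Each source contributes Iᵢ·(dᵢ/rᵢ)²; contributions add.
A: 320 × (1.33/11.0)² = 4.678 mGy/h
B: 29.2 × (1.47/12.0)² = 0.4382 mGy/h
C: 12.1 × (2.10/19.0)² = 0.1478 mGy/h
Total = 4.678 + 0.4382 + 0.1478 = 5.264 mGy/h.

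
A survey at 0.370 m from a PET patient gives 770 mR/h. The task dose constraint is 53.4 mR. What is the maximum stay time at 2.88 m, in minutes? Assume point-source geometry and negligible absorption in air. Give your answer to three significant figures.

By the inverse-square law, rate at 2.88 m:
770 × (0.370/2.88)² = 770 × 0.01651 = 12.71 mR/h.
Stay time = 53.4 mR ÷ 12.71 mR/h = 4.201 h = 252.1 min.

252 min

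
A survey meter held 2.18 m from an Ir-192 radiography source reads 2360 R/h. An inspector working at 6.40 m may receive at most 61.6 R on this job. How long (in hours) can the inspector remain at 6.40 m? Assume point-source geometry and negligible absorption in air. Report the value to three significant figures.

Applying the 1/r² law, rate at 6.40 m:
(2.18/6.40)² = 0.1160, so 2360 × 0.1160 = 273.8 R/h.
Stay time = 61.6 R ÷ 273.8 R/h = 0.2250 h.

0.225 h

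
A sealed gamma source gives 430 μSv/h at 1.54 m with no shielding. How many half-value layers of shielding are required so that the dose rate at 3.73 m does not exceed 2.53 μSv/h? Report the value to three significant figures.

At 3.73 m, distance alone gives (1.54/3.73)² = 0.1705, so 430 × 0.1705 = 73.32 μSv/h.
Further attenuation needed: 73.32/2.53 = 28.98.
n = log₂(28.98) = 4.857 half-value layers.

4.86 half-value layers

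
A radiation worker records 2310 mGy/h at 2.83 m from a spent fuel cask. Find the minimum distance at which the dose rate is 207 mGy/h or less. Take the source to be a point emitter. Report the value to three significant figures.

Applying the 1/r² law, d₂ = d₁·√(I₁/I₂).
I₁/I₂ = 2310/207 = 11.16, so d₂ = 2.83 × √11.16 = 9.454 m.

9.45 m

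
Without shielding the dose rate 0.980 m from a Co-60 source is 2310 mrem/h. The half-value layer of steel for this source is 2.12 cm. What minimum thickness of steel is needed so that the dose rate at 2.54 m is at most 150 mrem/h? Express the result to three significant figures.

At 2.54 m, distance alone gives (0.980/2.54)² = 0.1489, so 2310 × 0.1489 = 344.0 mrem/h.
Further attenuation needed: 344.0/150 = 2.293.
n = log₂(2.293) = 1.197 half-value layers.
Thickness = 1.197 × 2.12 cm = 2.538 cm.

2.54 cm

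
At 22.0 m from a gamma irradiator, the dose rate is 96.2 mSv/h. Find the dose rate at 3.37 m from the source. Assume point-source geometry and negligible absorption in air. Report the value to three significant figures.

Since intensity falls as 1/r², the rate at 3.37 m is
96.2 × (22.0/3.37)² = 96.2 × 42.62 = 4100 mSv/h.

4100 mSv/h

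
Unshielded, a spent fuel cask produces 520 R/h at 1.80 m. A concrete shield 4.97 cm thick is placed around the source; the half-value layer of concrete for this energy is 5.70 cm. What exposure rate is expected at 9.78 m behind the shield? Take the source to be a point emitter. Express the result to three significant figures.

9.62 R/h

Distance alone: 520 × (1.80/9.78)² = 520 × 0.03387 = 17.61 R/h.
Shield: 4.97/5.70 = 0.8719 half-value layers → attenuation 2^(−0.8719) = 0.5464.
Combined: 17.61 × 0.5464 = 9.622 R/h.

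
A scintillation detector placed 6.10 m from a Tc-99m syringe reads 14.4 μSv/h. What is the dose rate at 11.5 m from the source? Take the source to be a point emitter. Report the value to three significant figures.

By the inverse-square law, scaling from 6.10 m to 11.5 m:
14.4 × (6.10/11.5)² = 14.4 × 0.2814 = 4.052 μSv/h.

4.05 μSv/h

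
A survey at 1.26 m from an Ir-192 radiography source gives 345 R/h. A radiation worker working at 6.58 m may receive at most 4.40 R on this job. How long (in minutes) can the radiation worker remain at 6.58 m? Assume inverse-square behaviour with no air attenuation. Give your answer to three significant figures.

20.9 min

Using I₁d₁² = I₂d₂², rate at 6.58 m:
(1.26/6.58)² = 0.03667, so 345 × 0.03667 = 12.65 R/h.
Stay time = 4.40 R ÷ 12.65 R/h = 0.3478 h = 20.87 min.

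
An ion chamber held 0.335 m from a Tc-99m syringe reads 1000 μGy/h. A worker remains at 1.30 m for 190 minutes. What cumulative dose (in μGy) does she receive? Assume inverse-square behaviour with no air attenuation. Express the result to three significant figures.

Applying the 1/r² law, rate at 1.30 m:
1000 × (0.335/1.30)² = 1000 × 0.06641 = 66.41 μGy/h.
Dose = rate × time = 66.41 μGy/h × 3.167 h = 210.3 μGy.

210 μGy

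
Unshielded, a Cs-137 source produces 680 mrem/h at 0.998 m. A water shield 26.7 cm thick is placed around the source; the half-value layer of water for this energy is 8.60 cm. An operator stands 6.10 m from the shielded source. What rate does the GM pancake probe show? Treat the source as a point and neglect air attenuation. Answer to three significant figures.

2.12 mrem/h

Distance alone: (0.998/6.10)² = 0.02677, so 680 × 0.02677 = 18.20 mrem/h.
Shield: 26.7/8.60 = 3.105 half-value layers → attenuation 2^(−3.105) = 0.1162.
Combined: 18.20 × 0.1162 = 2.115 mrem/h.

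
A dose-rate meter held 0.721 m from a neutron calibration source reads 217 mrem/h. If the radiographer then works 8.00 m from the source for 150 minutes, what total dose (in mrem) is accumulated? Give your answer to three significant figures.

Applying the 1/r² law, rate at 8.00 m:
217 × (0.721/8.00)² = 217 × 0.008123 = 1.763 mrem/h.
Dose = rate × time = 1.763 mrem/h × 2.500 h = 4.407 mrem.

4.41 mrem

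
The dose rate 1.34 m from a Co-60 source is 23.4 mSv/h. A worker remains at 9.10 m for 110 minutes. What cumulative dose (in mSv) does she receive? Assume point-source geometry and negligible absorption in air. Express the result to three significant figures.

Since intensity falls as 1/r², rate at 9.10 m:
23.4 × (1.34/9.10)² = 23.4 × 0.02168 = 0.5073 mSv/h.
Dose = rate × time = 0.5073 mSv/h × 1.833 h = 0.9299 mSv.

0.930 mSv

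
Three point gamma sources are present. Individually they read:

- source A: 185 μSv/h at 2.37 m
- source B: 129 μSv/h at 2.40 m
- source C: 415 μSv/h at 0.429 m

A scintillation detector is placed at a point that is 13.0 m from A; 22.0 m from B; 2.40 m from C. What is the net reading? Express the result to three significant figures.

Each source contributes Iᵢ·(dᵢ/rᵢ)²; contributions add.
A: 185 × (2.37/13.0)² = 6.149 μSv/h
B: 129 × (2.40/22.0)² = 1.535 μSv/h
C: 415 × (0.429/2.40)² = 13.26 μSv/h
Total = 6.149 + 1.535 + 13.26 = 20.94 μSv/h.

20.9 μSv/h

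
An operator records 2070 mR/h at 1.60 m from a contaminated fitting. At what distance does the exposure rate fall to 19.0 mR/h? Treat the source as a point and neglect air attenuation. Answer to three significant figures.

Applying the 1/r² law, d₂ = d₁·√(I₁/I₂).
I₁/I₂ = 2070/19.0 = 108.9, so d₂ = 1.60 × √108.9 = 16.70 m.

16.7 m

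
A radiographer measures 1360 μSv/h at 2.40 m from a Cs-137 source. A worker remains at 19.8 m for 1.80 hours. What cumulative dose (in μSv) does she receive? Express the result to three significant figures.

Using I₁d₁² = I₂d₂², rate at 19.8 m:
(2.40/19.8)² = 0.01469, so 1360 × 0.01469 = 19.98 μSv/h.
Dose = rate × time = 19.98 μSv/h × 1.800 h = 35.96 μSv.

36.0 μSv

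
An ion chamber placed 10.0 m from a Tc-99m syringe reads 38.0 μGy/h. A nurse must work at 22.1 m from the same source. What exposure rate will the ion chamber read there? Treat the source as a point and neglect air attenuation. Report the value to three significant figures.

7.78 μGy/h

By the inverse-square law, scaling from 10.0 m to 22.1 m:
(10.0/22.1)² = 0.2047, so 38.0 × 0.2047 = 7.779 μGy/h.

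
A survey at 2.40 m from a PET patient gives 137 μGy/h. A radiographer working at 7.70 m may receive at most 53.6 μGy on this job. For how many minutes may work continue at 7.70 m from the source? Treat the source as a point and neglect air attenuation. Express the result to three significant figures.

242 min

By the inverse-square law, rate at 7.70 m:
137 × (2.40/7.70)² = 137 × 0.09715 = 13.31 μGy/h.
Stay time = 53.6 μGy ÷ 13.31 μGy/h = 4.027 h = 241.6 min.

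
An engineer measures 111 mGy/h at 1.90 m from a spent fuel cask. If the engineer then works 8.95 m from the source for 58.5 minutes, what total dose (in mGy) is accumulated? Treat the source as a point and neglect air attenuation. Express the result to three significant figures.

4.88 mGy

Intensity scales as (d₁/d₂)², so rate at 8.95 m:
111 × (1.90/8.95)² = 111 × 0.04507 = 5.003 mGy/h.
Dose = rate × time = 5.003 mGy/h × 0.9750 h = 4.878 mGy.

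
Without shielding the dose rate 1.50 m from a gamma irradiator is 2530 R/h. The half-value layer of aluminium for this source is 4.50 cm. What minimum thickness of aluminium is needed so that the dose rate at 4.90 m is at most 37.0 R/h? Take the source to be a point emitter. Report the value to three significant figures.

12.1 cm

At 4.90 m, distance alone gives 2530 × (1.50/4.90)² = 2530 × 0.09371 = 237.1 R/h.
Further attenuation needed: 237.1/37.0 = 6.408.
n = log₂(6.408) = 2.680 half-value layers.
Thickness = 2.680 × 4.50 cm = 12.06 cm.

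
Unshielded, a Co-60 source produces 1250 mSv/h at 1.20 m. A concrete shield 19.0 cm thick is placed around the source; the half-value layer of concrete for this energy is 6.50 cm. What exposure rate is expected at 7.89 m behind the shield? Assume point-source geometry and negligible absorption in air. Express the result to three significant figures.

3.81 mSv/h

Distance alone: (1.20/7.89)² = 0.02313, so 1250 × 0.02313 = 28.91 mSv/h.
Shield: 19.0/6.50 = 2.923 half-value layers → attenuation 2^(−2.923) = 0.1319.
Combined: 28.91 × 0.1319 = 3.813 mSv/h.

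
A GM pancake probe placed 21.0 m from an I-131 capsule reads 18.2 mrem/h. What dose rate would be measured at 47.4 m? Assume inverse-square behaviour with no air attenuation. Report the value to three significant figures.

3.57 mrem/h

Since intensity falls as 1/r², scaling from 21.0 m to 47.4 m:
18.2 × (21.0/47.4)² = 18.2 × 0.1963 = 3.573 mrem/h.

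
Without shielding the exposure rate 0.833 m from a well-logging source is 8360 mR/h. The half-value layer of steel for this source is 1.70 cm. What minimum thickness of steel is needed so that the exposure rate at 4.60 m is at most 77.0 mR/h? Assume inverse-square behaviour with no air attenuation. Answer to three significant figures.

3.11 cm

At 4.60 m, distance alone gives 8360 × (0.833/4.60)² = 8360 × 0.03279 = 274.1 mR/h.
Further attenuation needed: 274.1/77.0 = 3.560.
n = log₂(3.560) = 1.832 half-value layers.
Thickness = 1.832 × 1.70 cm = 3.114 cm.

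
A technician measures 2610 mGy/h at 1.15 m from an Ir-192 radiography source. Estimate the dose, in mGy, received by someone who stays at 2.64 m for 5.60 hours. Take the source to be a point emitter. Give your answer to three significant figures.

2770 mGy

By the inverse-square law, rate at 2.64 m:
(1.15/2.64)² = 0.1898, so 2610 × 0.1898 = 495.4 mGy/h.
Dose = rate × time = 495.4 mGy/h × 5.600 h = 2774 mGy.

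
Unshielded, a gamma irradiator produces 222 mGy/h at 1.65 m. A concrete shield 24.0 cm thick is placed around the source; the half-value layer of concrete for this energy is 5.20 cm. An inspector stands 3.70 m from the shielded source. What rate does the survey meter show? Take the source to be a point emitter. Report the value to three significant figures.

1.80 mGy/h

Distance alone: 222 × (1.65/3.70)² = 222 × 0.1989 = 44.16 mGy/h.
Shield: 24.0/5.20 = 4.615 half-value layers → attenuation 2^(−4.615) = 0.04081.
Combined: 44.16 × 0.04081 = 1.802 mGy/h.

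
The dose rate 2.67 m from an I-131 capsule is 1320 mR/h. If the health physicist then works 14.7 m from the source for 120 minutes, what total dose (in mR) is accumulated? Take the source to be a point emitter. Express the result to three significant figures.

87.1 mR

Using I₁d₁² = I₂d₂², rate at 14.7 m:
(2.67/14.7)² = 0.03299, so 1320 × 0.03299 = 43.55 mR/h.
Dose = rate × time = 43.55 mR/h × 2.000 h = 87.10 mR.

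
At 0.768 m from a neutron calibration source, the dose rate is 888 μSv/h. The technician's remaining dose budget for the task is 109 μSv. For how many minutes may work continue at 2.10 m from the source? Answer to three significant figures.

55.1 min

Applying the 1/r² law, rate at 2.10 m:
(0.768/2.10)² = 0.1337, so 888 × 0.1337 = 118.7 μSv/h.
Stay time = 109 μSv ÷ 118.7 μSv/h = 0.9183 h = 55.10 min.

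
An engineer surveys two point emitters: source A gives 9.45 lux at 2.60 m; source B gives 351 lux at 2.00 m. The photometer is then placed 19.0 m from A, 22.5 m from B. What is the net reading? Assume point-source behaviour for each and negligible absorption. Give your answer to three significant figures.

Each source contributes Iᵢ·(dᵢ/rᵢ)²; contributions add.
A: 9.45 × (2.60/19.0)² = 0.1770 lux
B: 351 × (2.00/22.5)² = 2.773 lux
Total = 0.1770 + 2.773 = 2.950 lux.

2.95 lux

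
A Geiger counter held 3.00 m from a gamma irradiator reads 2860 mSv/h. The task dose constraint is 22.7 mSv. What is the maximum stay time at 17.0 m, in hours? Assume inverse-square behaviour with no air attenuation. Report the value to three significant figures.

0.255 h

Intensity scales as (d₁/d₂)², so rate at 17.0 m:
(3.00/17.0)² = 0.03114, so 2860 × 0.03114 = 89.06 mSv/h.
Stay time = 22.7 mSv ÷ 89.06 mSv/h = 0.2549 h.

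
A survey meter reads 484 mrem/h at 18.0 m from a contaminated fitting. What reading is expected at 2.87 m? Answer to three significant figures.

19000 mrem/h

Applying the 1/r² law, the rate at 2.87 m is
(18.0/2.87)² = 39.34, so 484 × 39.34 = 19040 mrem/h.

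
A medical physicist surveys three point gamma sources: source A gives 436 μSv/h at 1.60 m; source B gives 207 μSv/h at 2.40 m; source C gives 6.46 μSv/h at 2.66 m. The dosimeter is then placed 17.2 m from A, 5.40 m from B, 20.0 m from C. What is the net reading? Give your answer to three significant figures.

44.8 μSv/h

Each source contributes Iᵢ·(dᵢ/rᵢ)²; contributions add.
A: 436 × (1.60/17.2)² = 3.773 μSv/h
B: 207 × (2.40/5.40)² = 40.89 μSv/h
C: 6.46 × (2.66/20.0)² = 0.1143 μSv/h
Total = 3.773 + 40.89 + 0.1143 = 44.78 μSv/h.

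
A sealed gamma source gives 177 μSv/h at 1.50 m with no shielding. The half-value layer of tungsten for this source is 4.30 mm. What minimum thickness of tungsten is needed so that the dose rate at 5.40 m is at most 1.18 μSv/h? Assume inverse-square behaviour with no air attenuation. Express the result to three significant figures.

At 5.40 m, distance alone gives 177 × (1.50/5.40)² = 177 × 0.07716 = 13.66 μSv/h.
Further attenuation needed: 13.66/1.18 = 11.58.
n = log₂(11.58) = 3.534 half-value layers.
Thickness = 3.534 × 4.30 mm = 15.20 mm.

15.2 mm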